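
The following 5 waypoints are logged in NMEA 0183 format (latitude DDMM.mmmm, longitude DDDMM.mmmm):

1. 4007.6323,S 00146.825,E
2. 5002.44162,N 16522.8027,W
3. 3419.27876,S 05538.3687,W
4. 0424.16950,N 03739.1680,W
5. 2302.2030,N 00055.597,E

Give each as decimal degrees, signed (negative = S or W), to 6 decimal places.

Point 1:
  Latitude: degrees = first 2 digits = 40, minutes = 7.6323; 40 + 7.6323/60 = 40.1272050
  S ⇒ negate
  λ: split at 3 digits → 001° and 46.825′; 1 + 46.825/60 = 1.7804167
  E ⇒ keep positive
Point 2:
  φ: degrees = first 2 digits = 50, minutes = 2.44162; 50 + 2.44162/60 = 50.0406937
  N → positive
  Longitude: split at 3 digits → 165° and 22.8027′; 165 + 22.8027/60 = 165.3800450
  hemisphere W, so the sign is −
Point 3:
  φ: degrees = first 2 digits = 34, minutes = 19.27876; 34 + 19.27876/60 = 34.3213127
  hemisphere S, so the sign is −
  λ: split at 3 digits → 055° and 38.3687′; 55 + 38.3687/60 = 55.6394783
  W ⇒ negate
Point 4:
  φ: split at 2 digits → 04° and 24.1695′; 4 + 24.1695/60 = 4.4028250
  N ⇒ keep positive
  Longitude: degrees = first 3 digits = 37, minutes = 39.168; 37 + 39.168/60 = 37.6528000
  W ⇒ negate
Point 5:
  Lat: degrees = first 2 digits = 23, minutes = 2.203; 23 + 2.203/60 = 23.0367167
  N → positive
  Lon: split at 3 digits → 000° and 55.597′; 0 + 55.597/60 = 0.9266167
  E ⇒ keep positive

1. -40.127205, 1.780417
2. 50.040694, -165.380045
3. -34.321313, -55.639478
4. 4.402825, -37.652800
5. 23.036717, 0.926617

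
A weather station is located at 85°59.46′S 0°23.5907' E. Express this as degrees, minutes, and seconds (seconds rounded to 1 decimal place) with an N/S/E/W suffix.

85°59′27.6″ S, 0°23′35.4″ E

Latitude: fractional minutes 0.46000 × 60 = 27.600″
λ: fractional minutes 0.59070 × 60 = 35.442″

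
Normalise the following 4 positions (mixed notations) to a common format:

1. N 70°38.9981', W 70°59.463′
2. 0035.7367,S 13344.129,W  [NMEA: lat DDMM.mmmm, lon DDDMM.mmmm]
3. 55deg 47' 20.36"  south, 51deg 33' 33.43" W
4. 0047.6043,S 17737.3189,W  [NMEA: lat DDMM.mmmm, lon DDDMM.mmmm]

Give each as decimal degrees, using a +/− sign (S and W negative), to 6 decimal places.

1. 70.649968, -70.991050
2. -0.595612, -133.735483
3. -55.788989, -51.559286
4. -0.793405, -177.621982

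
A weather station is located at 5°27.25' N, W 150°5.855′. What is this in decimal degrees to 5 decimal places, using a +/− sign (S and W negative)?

Lat: 5 + 27.25/60 = 5.454167
N → positive
Lon: 150 + 5.855/60 = 150.097583
W → negative

5.45417, -150.09758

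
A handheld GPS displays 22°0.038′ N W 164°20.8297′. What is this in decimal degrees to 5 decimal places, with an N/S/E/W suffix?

φ: 0.038′ = 0.000633°; total 22.000633
Lon: 20.8297′ = 0.347162°; total 164.347162

22.00063° N, 164.34716° W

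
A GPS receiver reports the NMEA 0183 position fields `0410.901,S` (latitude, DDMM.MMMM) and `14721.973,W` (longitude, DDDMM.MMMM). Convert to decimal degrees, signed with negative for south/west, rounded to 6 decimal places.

φ: split at 2 digits → 04° and 10.901′; 4 + 10.901/60 = 4.1816833
hemisphere S, so the sign is −
Lon: degrees = first 3 digits = 147, minutes = 21.973; 147 + 21.973/60 = 147.3662167
W → negative

-4.181683, -147.366217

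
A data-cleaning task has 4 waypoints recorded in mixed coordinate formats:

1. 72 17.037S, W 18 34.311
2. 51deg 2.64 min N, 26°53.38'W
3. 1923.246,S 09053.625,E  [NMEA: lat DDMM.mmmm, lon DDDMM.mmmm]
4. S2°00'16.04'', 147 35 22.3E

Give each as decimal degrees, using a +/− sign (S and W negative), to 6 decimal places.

Point 1:
  Lat: 72 + 17.037/60 = 72.2839500
  S ⇒ negate
  Longitude: 34.311′ = 0.571850°; total 18.5718500
  hemisphere W, so the sign is −
Point 2:
  Latitude: 2.64′ = 0.044000°; total 51.0440000
  N ⇒ keep positive
  Longitude: 53.38′ = 0.889667°; total 26.8896667
  W ⇒ negate
Point 3:
  Latitude: degrees = first 2 digits = 19, minutes = 23.246; 19 + 23.246/60 = 19.3874333
  S → negative
  Lon: split at 3 digits → 090° and 53.625′; 90 + 53.625/60 = 90.8937500
  E → positive
Point 4:
  φ: 2° + 0/60 + 16.04/3600 = 2 + 0.000000 + 0.004456 = 2.0044556
  S → negative
  λ: 147° + 35/60 + 22.3/3600 = 147 + 0.583333 + 0.006194 = 147.5895278
  E → positive

1. -72.283950, -18.571850
2. 51.044000, -26.889667
3. -19.387433, 90.893750
4. -2.004456, 147.589528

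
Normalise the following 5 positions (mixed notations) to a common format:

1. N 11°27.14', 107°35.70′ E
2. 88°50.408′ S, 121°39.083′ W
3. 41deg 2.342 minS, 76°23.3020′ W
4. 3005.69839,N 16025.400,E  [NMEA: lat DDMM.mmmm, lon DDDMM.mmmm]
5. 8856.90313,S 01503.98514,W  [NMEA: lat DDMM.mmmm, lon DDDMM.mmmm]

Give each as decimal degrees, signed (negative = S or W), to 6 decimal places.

Point 1:
  φ: 11 + 27.14/60 = 11.4523333
  N ⇒ keep positive
  Lon: 35.7′ = 0.595000°; total 107.5950000
  E ⇒ keep positive
Point 2:
  Lat: 50.408′ = 0.840133°; total 88.8401333
  S → negative
  λ: 121 + 39.083/60 = 121.6513833
  W → negative
Point 3:
  Lat: 2.342′ = 0.039033°; total 41.0390333
  S → negative
  Longitude: 76 + 23.302/60 = 76.3883667
  W → negative
Point 4:
  Lat: degrees = first 2 digits = 30, minutes = 5.69839; 30 + 5.69839/60 = 30.0949732
  N ⇒ keep positive
  λ: split at 3 digits → 160° and 25.4′; 160 + 25.4/60 = 160.4233333
  E → positive
Point 5:
  Latitude: split at 2 digits → 88° and 56.90313′; 88 + 56.90313/60 = 88.9483855
  S → negative
  λ: degrees = first 3 digits = 15, minutes = 3.98514; 15 + 3.98514/60 = 15.0664190
  hemisphere W, so the sign is −

1. 11.452333, 107.595000
2. -88.840133, -121.651383
3. -41.039033, -76.388367
4. 30.094973, 160.423333
5. -88.948386, -15.066419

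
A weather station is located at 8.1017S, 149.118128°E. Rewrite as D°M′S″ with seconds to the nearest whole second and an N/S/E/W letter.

Lat: whole degrees 8; 6.10200′ → 6′ and 6.12″
Lon: 0.118128 × 60 = 7.08768′ → 7′, remainder × 60 = 5.26″

8°06′6″ S, 149°07′5″ E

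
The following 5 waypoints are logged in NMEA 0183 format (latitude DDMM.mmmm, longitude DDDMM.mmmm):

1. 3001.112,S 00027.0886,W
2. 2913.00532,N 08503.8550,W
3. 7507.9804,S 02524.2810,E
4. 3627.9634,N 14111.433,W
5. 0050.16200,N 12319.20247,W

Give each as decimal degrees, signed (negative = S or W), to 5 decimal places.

Point 1:
  Lat: degrees = first 2 digits = 30, minutes = 1.112; 30 + 1.112/60 = 30.018533
  S ⇒ negate
  Longitude: split at 3 digits → 000° and 27.0886′; 0 + 27.0886/60 = 0.451477
  W ⇒ negate
Point 2:
  Lat: split at 2 digits → 29° and 13.00532′; 29 + 13.00532/60 = 29.216755
  N ⇒ keep positive
  Lon: split at 3 digits → 085° and 3.855′; 85 + 3.855/60 = 85.064250
  W ⇒ negate
Point 3:
  Latitude: split at 2 digits → 75° and 7.9804′; 75 + 7.9804/60 = 75.133007
  S ⇒ negate
  Longitude: degrees = first 3 digits = 25, minutes = 24.281; 25 + 24.281/60 = 25.404683
  E ⇒ keep positive
Point 4:
  Latitude: split at 2 digits → 36° and 27.9634′; 36 + 27.9634/60 = 36.466057
  N ⇒ keep positive
  λ: degrees = first 3 digits = 141, minutes = 11.433; 141 + 11.433/60 = 141.190550
  W → negative
Point 5:
  φ: degrees = first 2 digits = 0, minutes = 50.162; 0 + 50.162/60 = 0.836033
  N → positive
  Longitude: degrees = first 3 digits = 123, minutes = 19.20247; 123 + 19.20247/60 = 123.320041
  W → negative

1. -30.01853, -0.45148
2. 29.21676, -85.06425
3. -75.13301, 25.40468
4. 36.46606, -141.19055
5. 0.83603, -123.32004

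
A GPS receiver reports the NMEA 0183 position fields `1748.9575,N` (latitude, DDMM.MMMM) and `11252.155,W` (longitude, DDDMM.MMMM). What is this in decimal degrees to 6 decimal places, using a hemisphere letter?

φ: split at 2 digits → 17° and 48.9575′; 17 + 48.9575/60 = 17.8159583
λ: split at 3 digits → 112° and 52.155′; 112 + 52.155/60 = 112.8692500

17.815958° N, 112.869250° W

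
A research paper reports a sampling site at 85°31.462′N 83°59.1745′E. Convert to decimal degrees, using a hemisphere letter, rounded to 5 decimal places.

Latitude: 31.462′ = 0.524367°; total 85.524367
λ: 59.1745′ = 0.986242°; total 83.986242

85.52437° N, 83.98624° E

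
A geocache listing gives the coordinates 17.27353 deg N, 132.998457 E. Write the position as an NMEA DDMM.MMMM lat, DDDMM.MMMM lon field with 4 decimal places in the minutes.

Lat: fractional part 0.273530 → 16.411800 minutes
Lon: fractional part 0.998457 → 59.907420 minutes

1716.4118,N / 13259.9074,E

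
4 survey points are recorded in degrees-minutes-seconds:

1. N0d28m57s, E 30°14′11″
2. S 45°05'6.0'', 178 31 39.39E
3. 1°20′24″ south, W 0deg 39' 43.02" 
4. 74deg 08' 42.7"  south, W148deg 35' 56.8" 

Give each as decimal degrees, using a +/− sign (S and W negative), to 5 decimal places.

1. 0.48250, 30.23639
2. -45.08500, 178.52761
3. -1.34000, -0.66195
4. -74.14519, -148.59911

Point 1:
  φ: 0 + 28/60 + 57/3600 = 0.482500
  N ⇒ keep positive
  Lon: 14′ + 11″ = 14.18333′; 30 + 14.18333/60 = 30.236389
  E ⇒ keep positive
Point 2:
  Lat: 45° + 5/60 + 6/3600 = 45 + 0.083333 + 0.001667 = 45.085000
  hemisphere S, so the sign is −
  Lon: 31′ + 39.39″ = 31.65650′; 178 + 31.65650/60 = 178.527608
  E → positive
Point 3:
  φ: 20′ + 24″ = 20.40000′; 1 + 20.40000/60 = 1.340000
  hemisphere S, so the sign is −
  λ: 0 + 39/60 + 43.02/3600 = 0.661950
  hemisphere W, so the sign is −
Point 4:
  Lat: 8′ + 42.7″ = 8.71167′; 74 + 8.71167/60 = 74.145194
  S → negative
  λ: 148 + 35/60 + 56.8/3600 = 148.599111
  W → negative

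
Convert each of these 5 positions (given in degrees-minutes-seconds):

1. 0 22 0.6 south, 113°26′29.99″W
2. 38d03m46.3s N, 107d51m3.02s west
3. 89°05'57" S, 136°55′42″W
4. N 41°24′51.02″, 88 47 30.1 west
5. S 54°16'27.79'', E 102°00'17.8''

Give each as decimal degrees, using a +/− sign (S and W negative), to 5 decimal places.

1. -0.36683, -113.44166
2. 38.06286, -107.85084
3. -89.09917, -136.92833
4. 41.41417, -88.79169
5. -54.27439, 102.00494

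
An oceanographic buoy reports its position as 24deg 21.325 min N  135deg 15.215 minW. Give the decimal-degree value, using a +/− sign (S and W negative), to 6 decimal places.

φ: 24 + 21.325/60 = 24.3554167
N → positive
Longitude: 15.215′ = 0.253583°; total 135.2535833
W ⇒ negate

24.355417, -135.253583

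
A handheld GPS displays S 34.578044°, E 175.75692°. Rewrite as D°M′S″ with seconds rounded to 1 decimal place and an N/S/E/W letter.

34°34′41.0″ S, 175°45′24.9″ E

Lat: whole degrees 34; 34.68264′ → 34′ and 40.958″
λ: 0.756920 × 60 = 45.41520′ → 45′, remainder × 60 = 24.912″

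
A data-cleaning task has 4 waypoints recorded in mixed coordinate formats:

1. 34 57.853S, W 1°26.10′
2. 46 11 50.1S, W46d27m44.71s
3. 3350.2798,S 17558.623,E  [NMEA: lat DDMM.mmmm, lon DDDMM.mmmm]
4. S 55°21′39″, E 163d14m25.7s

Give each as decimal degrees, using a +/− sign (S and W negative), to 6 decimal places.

Point 1:
  φ: 34 + 57.853/60 = 34.9642167
  S → negative
  Lon: 26.1′ = 0.435000°; total 1.4350000
  W ⇒ negate
Point 2:
  Latitude: 46 + 11/60 + 50.1/3600 = 46.1972500
  S → negative
  Lon: 46 + 27/60 + 44.71/3600 = 46.4624194
  W ⇒ negate
Point 3:
  Latitude: split at 2 digits → 33° and 50.2798′; 33 + 50.2798/60 = 33.8379967
  S → negative
  Lon: split at 3 digits → 175° and 58.623′; 175 + 58.623/60 = 175.9770500
  E → positive
Point 4:
  φ: 55° + 21/60 + 39/3600 = 55 + 0.350000 + 0.010833 = 55.3608333
  S ⇒ negate
  λ: 163 + 14/60 + 25.7/3600 = 163.2404722
  E → positive

1. -34.964217, -1.435000
2. -46.197250, -46.462419
3. -33.837997, 175.977050
4. -55.360833, 163.240472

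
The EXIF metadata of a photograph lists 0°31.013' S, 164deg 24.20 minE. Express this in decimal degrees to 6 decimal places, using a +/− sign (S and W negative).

Latitude: 0 + 31.013/60 = 0.5168833
S ⇒ negate
λ: 24.2′ = 0.403333°; total 164.4033333
E → positive

-0.516883, 164.403333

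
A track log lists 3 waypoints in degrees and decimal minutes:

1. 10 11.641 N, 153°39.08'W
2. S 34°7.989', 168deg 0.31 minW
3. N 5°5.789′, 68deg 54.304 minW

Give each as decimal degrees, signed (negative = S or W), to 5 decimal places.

Point 1:
  φ: 10 + 11.641/60 = 10.194017
  N ⇒ keep positive
  λ: 153 + 39.08/60 = 153.651333
  W ⇒ negate
Point 2:
  Latitude: 7.989′ = 0.133150°; total 34.133150
  S ⇒ negate
  Lon: 168 + 0.31/60 = 168.005167
  W ⇒ negate
Point 3:
  Latitude: 5.789′ = 0.096483°; total 5.096483
  N → positive
  Lon: 68 + 54.304/60 = 68.905067
  W ⇒ negate

1. 10.19402, -153.65133
2. -34.13315, -168.00517
3. 5.09648, -68.90507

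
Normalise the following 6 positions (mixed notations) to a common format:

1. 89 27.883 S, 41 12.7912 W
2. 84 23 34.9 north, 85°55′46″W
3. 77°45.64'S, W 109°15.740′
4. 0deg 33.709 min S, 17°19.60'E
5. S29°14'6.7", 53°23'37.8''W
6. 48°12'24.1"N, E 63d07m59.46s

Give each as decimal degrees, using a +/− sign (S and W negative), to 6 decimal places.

Point 1:
  Latitude: 27.883′ = 0.464717°; total 89.4647167
  hemisphere S, so the sign is −
  Lon: 12.7912′ = 0.213187°; total 41.2131867
  W → negative
Point 2:
  φ: 84 + 23/60 + 34.9/3600 = 84.3930278
  N ⇒ keep positive
  Lon: 85° + 55/60 + 46/3600 = 85 + 0.916667 + 0.012778 = 85.9294444
  hemisphere W, so the sign is −
Point 3:
  Lat: 45.64′ = 0.760667°; total 77.7606667
  S → negative
  Longitude: 109 + 15.74/60 = 109.2623333
  W ⇒ negate
Point 4:
  φ: 33.709′ = 0.561817°; total 0.5618167
  S ⇒ negate
  Longitude: 19.6′ = 0.326667°; total 17.3266667
  E → positive
Point 5:
  φ: 29 + 14/60 + 6.7/3600 = 29.2351944
  hemisphere S, so the sign is −
  Longitude: 53 + 23/60 + 37.8/3600 = 53.3938333
  hemisphere W, so the sign is −
Point 6:
  Lat: 48 + 12/60 + 24.1/3600 = 48.2066944
  N ⇒ keep positive
  Lon: 63 + 7/60 + 59.46/3600 = 63.1331833
  E ⇒ keep positive

1. -89.464717, -41.213187
2. 84.393028, -85.929444
3. -77.760667, -109.262333
4. -0.561817, 17.326667
5. -29.235194, -53.393833
6. 48.206694, 63.133183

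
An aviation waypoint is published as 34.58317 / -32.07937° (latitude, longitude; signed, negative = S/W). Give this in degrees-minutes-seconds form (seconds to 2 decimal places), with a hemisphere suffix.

Latitude: 0.583170 × 60 = 34.99020′ → 34′, remainder × 60 = 59.4120″
Longitude is negative → W; |value| = 32.079370
Longitude: whole degrees 32; 4.76220′ → 4′ and 45.7320″

34°34′59.41″ N, 32°04′45.73″ W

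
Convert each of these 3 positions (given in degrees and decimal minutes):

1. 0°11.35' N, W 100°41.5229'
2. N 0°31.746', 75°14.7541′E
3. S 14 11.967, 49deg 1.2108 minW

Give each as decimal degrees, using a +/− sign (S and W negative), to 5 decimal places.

1. 0.18917, -100.69205
2. 0.52910, 75.24590
3. -14.19945, -49.02018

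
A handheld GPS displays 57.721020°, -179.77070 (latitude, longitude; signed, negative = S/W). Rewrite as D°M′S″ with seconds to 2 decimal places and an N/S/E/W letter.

Latitude: 0.721020 × 60 = 43.26120′ → 43′, remainder × 60 = 15.6720″
Longitude is negative → W; |value| = 179.770700
Longitude: 0.770700 × 60 = 46.24200′ → 46′, remainder × 60 = 14.5200″

57°43′15.67″ N, 179°46′14.52″ W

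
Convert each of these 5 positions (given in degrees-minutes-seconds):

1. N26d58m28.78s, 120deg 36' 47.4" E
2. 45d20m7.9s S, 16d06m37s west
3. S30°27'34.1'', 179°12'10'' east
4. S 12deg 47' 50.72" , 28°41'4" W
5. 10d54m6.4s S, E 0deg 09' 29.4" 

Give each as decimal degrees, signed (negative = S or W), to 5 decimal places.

Point 1:
  Lat: 26° + 58/60 + 28.78/3600 = 26 + 0.966667 + 0.007994 = 26.974661
  N → positive
  Longitude: 120 + 36/60 + 47.4/3600 = 120.613167
  E → positive
Point 2:
  φ: 20′ + 7.9″ = 20.13167′; 45 + 20.13167/60 = 45.335528
  S ⇒ negate
  λ: 16° + 6/60 + 37/3600 = 16 + 0.100000 + 0.010278 = 16.110278
  W → negative
Point 3:
  Latitude: 30 + 27/60 + 34.1/3600 = 30.459472
  hemisphere S, so the sign is −
  Lon: 179° + 12/60 + 10/3600 = 179 + 0.200000 + 0.002778 = 179.202778
  E ⇒ keep positive
Point 4:
  Latitude: 12° + 47/60 + 50.72/3600 = 12 + 0.783333 + 0.014089 = 12.797422
  S ⇒ negate
  Longitude: 28° + 41/60 + 4/3600 = 28 + 0.683333 + 0.001111 = 28.684444
  W → negative
Point 5:
  φ: 54′ + 6.4″ = 54.10667′; 10 + 54.10667/60 = 10.901778
  S ⇒ negate
  Longitude: 0° + 9/60 + 29.4/3600 = 0 + 0.150000 + 0.008167 = 0.158167
  E → positive

1. 26.97466, 120.61317
2. -45.33553, -16.11028
3. -30.45947, 179.20278
4. -12.79742, -28.68444
5. -10.90178, 0.15817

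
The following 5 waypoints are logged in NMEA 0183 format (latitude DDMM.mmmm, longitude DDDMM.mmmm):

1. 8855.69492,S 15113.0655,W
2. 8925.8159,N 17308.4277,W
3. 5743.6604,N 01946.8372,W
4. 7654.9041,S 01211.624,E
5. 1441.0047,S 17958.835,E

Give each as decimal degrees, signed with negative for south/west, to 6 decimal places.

Point 1:
  φ: degrees = first 2 digits = 88, minutes = 55.69492; 88 + 55.69492/60 = 88.9282487
  S → negative
  Longitude: degrees = first 3 digits = 151, minutes = 13.0655; 151 + 13.0655/60 = 151.2177583
  W ⇒ negate
Point 2:
  Lat: split at 2 digits → 89° and 25.8159′; 89 + 25.8159/60 = 89.4302650
  N → positive
  λ: split at 3 digits → 173° and 8.4277′; 173 + 8.4277/60 = 173.1404617
  W → negative
Point 3:
  φ: degrees = first 2 digits = 57, minutes = 43.6604; 57 + 43.6604/60 = 57.7276733
  N ⇒ keep positive
  Lon: split at 3 digits → 019° and 46.8372′; 19 + 46.8372/60 = 19.7806200
  hemisphere W, so the sign is −
Point 4:
  Latitude: split at 2 digits → 76° and 54.9041′; 76 + 54.9041/60 = 76.9150683
  S ⇒ negate
  Lon: split at 3 digits → 012° and 11.624′; 12 + 11.624/60 = 12.1937333
  E → positive
Point 5:
  φ: split at 2 digits → 14° and 41.0047′; 14 + 41.0047/60 = 14.6834117
  S → negative
  Longitude: degrees = first 3 digits = 179, minutes = 58.835; 179 + 58.835/60 = 179.9805833
  E ⇒ keep positive

1. -88.928249, -151.217758
2. 89.430265, -173.140462
3. 57.727673, -19.780620
4. -76.915068, 12.193733
5. -14.683412, 179.980583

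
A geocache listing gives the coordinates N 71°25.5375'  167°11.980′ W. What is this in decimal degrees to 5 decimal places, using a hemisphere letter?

Latitude: 25.5375′ = 0.425625°; total 71.425625
Longitude: 11.98′ = 0.199667°; total 167.199667

71.42563° N, 167.19967° W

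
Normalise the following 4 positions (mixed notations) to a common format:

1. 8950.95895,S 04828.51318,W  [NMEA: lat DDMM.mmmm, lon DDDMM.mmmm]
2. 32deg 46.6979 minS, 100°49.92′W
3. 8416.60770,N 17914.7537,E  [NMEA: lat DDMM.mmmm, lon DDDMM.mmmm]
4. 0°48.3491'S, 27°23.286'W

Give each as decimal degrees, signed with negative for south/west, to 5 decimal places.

Point 1:
  Latitude: degrees = first 2 digits = 89, minutes = 50.95895; 89 + 50.95895/60 = 89.849316
  S ⇒ negate
  λ: split at 3 digits → 048° and 28.51318′; 48 + 28.51318/60 = 48.475220
  W → negative
Point 2:
  φ: 32 + 46.6979/60 = 32.778298
  hemisphere S, so the sign is −
  λ: 49.92′ = 0.832000°; total 100.832000
  W ⇒ negate
Point 3:
  Latitude: split at 2 digits → 84° and 16.6077′; 84 + 16.6077/60 = 84.276795
  N ⇒ keep positive
  λ: degrees = first 3 digits = 179, minutes = 14.7537; 179 + 14.7537/60 = 179.245895
  E → positive
Point 4:
  Lat: 0 + 48.3491/60 = 0.805818
  S → negative
  Longitude: 23.286′ = 0.388100°; total 27.388100
  W → negative

1. -89.84932, -48.47522
2. -32.77830, -100.83200
3. 84.27680, 179.24590
4. -0.80582, -27.38810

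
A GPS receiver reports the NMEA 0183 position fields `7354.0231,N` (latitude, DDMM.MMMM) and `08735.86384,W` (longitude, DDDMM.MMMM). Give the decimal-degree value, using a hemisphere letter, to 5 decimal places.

Lat: split at 2 digits → 73° and 54.0231′; 73 + 54.0231/60 = 73.900385
Lon: degrees = first 3 digits = 87, minutes = 35.86384; 87 + 35.86384/60 = 87.597731

73.90039° N, 87.59773° W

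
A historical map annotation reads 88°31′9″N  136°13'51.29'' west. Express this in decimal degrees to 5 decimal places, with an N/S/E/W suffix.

88.51917° N, 136.23091° W

Lat: 88° + 31/60 + 9/3600 = 88 + 0.516667 + 0.002500 = 88.519167
Longitude: 136° + 13/60 + 51.29/3600 = 136 + 0.216667 + 0.014247 = 136.230914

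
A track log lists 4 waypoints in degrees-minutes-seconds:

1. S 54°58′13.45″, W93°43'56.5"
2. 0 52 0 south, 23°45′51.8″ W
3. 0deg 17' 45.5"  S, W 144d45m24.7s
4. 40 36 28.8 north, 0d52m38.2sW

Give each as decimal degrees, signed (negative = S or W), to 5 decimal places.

Point 1:
  φ: 54 + 58/60 + 13.45/3600 = 54.970403
  hemisphere S, so the sign is −
  Lon: 93 + 43/60 + 56.5/3600 = 93.732361
  W → negative
Point 2:
  φ: 52′ + 0″ = 52.00000′; 0 + 52.00000/60 = 0.866667
  hemisphere S, so the sign is −
  λ: 23° + 45/60 + 51.8/3600 = 23 + 0.750000 + 0.014389 = 23.764389
  hemisphere W, so the sign is −
Point 3:
  Lat: 0° + 17/60 + 45.5/3600 = 0 + 0.283333 + 0.012639 = 0.295972
  S → negative
  Longitude: 144 + 45/60 + 24.7/3600 = 144.756861
  hemisphere W, so the sign is −
Point 4:
  Latitude: 40 + 36/60 + 28.8/3600 = 40.608000
  N → positive
  Longitude: 0° + 52/60 + 38.2/3600 = 0 + 0.866667 + 0.010611 = 0.877278
  W ⇒ negate

1. -54.97040, -93.73236
2. -0.86667, -23.76439
3. -0.29597, -144.75686
4. 40.60800, -0.87728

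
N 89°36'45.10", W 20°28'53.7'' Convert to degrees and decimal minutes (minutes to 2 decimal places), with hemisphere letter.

Latitude: 36 + 45.1/60 = 36.7517′
Longitude: seconds/60 = 0.89500; minutes = 28 + 0.89500 = 28.8950

89° 36.75′ N, 20° 28.90′ W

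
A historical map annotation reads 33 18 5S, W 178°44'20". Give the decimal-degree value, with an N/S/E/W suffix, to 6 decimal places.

33.301389° S, 178.738889° W

φ: 33° + 18/60 + 5/3600 = 33 + 0.300000 + 0.001389 = 33.3013889
Longitude: 178° + 44/60 + 20/3600 = 178 + 0.733333 + 0.005556 = 178.7388889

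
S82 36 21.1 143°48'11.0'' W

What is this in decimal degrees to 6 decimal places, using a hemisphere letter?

82.605861° S, 143.803056° W

Latitude: 82 + 36/60 + 21.1/3600 = 82.6058611
Longitude: 143 + 48/60 + 11/3600 = 143.8030556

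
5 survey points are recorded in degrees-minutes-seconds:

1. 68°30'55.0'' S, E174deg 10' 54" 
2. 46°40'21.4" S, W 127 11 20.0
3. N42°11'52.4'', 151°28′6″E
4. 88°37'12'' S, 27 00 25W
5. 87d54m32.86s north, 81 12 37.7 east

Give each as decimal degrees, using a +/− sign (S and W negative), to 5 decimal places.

Point 1:
  Lat: 68° + 30/60 + 55/3600 = 68 + 0.500000 + 0.015278 = 68.515278
  S ⇒ negate
  Lon: 174° + 10/60 + 54/3600 = 174 + 0.166667 + 0.015000 = 174.181667
  E → positive
Point 2:
  Lat: 40′ + 21.4″ = 40.35667′; 46 + 40.35667/60 = 46.672611
  S ⇒ negate
  Longitude: 127° + 11/60 + 20/3600 = 127 + 0.183333 + 0.005556 = 127.188889
  W → negative
Point 3:
  Latitude: 42 + 11/60 + 52.4/3600 = 42.197889
  N → positive
  Lon: 151° + 28/60 + 6/3600 = 151 + 0.466667 + 0.001667 = 151.468333
  E ⇒ keep positive
Point 4:
  Lat: 88° + 37/60 + 12/3600 = 88 + 0.616667 + 0.003333 = 88.620000
  S → negative
  λ: 27° + 0/60 + 25/3600 = 27 + 0.000000 + 0.006944 = 27.006944
  W → negative
Point 5:
  φ: 54′ + 32.86″ = 54.54767′; 87 + 54.54767/60 = 87.909128
  N ⇒ keep positive
  λ: 81 + 12/60 + 37.7/3600 = 81.210472
  E → positive

1. -68.51528, 174.18167
2. -46.67261, -127.18889
3. 42.19789, 151.46833
4. -88.62000, -27.00694
5. 87.90913, 81.21047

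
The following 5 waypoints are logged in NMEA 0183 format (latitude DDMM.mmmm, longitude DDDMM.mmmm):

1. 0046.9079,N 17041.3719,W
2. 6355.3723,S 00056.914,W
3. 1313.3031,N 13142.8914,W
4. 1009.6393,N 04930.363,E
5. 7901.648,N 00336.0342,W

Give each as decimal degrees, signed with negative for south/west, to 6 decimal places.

1. 0.781798, -170.689532
2. -63.922872, -0.948567
3. 13.221718, -131.714857
4. 10.160655, 49.506050
5. 79.027467, -3.600570

Point 1:
  Latitude: split at 2 digits → 00° and 46.9079′; 0 + 46.9079/60 = 0.7817983
  N → positive
  Lon: degrees = first 3 digits = 170, minutes = 41.3719; 170 + 41.3719/60 = 170.6895317
  W → negative
Point 2:
  Lat: degrees = first 2 digits = 63, minutes = 55.3723; 63 + 55.3723/60 = 63.9228717
  hemisphere S, so the sign is −
  λ: degrees = first 3 digits = 0, minutes = 56.914; 0 + 56.914/60 = 0.9485667
  W ⇒ negate
Point 3:
  Latitude: split at 2 digits → 13° and 13.3031′; 13 + 13.3031/60 = 13.2217183
  N → positive
  λ: split at 3 digits → 131° and 42.8914′; 131 + 42.8914/60 = 131.7148567
  W → negative
Point 4:
  Latitude: degrees = first 2 digits = 10, minutes = 9.6393; 10 + 9.6393/60 = 10.1606550
  N → positive
  Lon: degrees = first 3 digits = 49, minutes = 30.363; 49 + 30.363/60 = 49.5060500
  E → positive
Point 5:
  Lat: degrees = first 2 digits = 79, minutes = 1.648; 79 + 1.648/60 = 79.0274667
  N → positive
  Longitude: split at 3 digits → 003° and 36.0342′; 3 + 36.0342/60 = 3.6005700
  W ⇒ negate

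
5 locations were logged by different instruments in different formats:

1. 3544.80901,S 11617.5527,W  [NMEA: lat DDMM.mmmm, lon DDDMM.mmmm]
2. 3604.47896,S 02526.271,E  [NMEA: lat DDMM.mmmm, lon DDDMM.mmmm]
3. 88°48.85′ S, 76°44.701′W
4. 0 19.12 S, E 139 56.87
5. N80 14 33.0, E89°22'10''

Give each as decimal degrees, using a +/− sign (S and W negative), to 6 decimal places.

1. -35.746817, -116.292545
2. -36.074649, 25.437850
3. -88.814167, -76.745017
4. -0.318667, 139.947833
5. 80.242500, 89.369444

Point 1:
  Latitude: degrees = first 2 digits = 35, minutes = 44.80901; 35 + 44.80901/60 = 35.7468168
  S → negative
  λ: split at 3 digits → 116° and 17.5527′; 116 + 17.5527/60 = 116.2925450
  W ⇒ negate
Point 2:
  Lat: split at 2 digits → 36° and 4.47896′; 36 + 4.47896/60 = 36.0746493
  S → negative
  λ: degrees = first 3 digits = 25, minutes = 26.271; 25 + 26.271/60 = 25.4378500
  E → positive
Point 3:
  Lat: 48.85′ = 0.814167°; total 88.8141667
  S → negative
  Lon: 76 + 44.701/60 = 76.7450167
  W ⇒ negate
Point 4:
  Lat: 19.12′ = 0.318667°; total 0.3186667
  hemisphere S, so the sign is −
  Longitude: 56.87′ = 0.947833°; total 139.9478333
  E ⇒ keep positive
Point 5:
  φ: 80 + 14/60 + 33/3600 = 80.2425000
  N ⇒ keep positive
  Lon: 22′ + 10″ = 22.16667′; 89 + 22.16667/60 = 89.3694444
  E → positive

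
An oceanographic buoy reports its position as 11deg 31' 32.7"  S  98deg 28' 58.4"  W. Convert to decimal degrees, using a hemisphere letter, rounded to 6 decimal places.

11.525750° S, 98.482889° W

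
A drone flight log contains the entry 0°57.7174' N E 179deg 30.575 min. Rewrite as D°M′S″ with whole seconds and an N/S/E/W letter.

φ: fractional minutes 0.71740 × 60 = 43.04″
Longitude: 30.57500′ → 30′ and 0.57500 × 60 = 34.50″

0°57′43″ N, 179°30′35″ E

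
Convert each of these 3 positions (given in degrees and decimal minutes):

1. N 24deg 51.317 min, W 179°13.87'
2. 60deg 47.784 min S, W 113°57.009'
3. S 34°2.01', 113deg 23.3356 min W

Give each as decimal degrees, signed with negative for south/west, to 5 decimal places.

Point 1:
  Latitude: 51.317′ = 0.855283°; total 24.855283
  N → positive
  λ: 179 + 13.87/60 = 179.231167
  hemisphere W, so the sign is −
Point 2:
  Lat: 47.784′ = 0.796400°; total 60.796400
  S ⇒ negate
  Longitude: 113 + 57.009/60 = 113.950150
  hemisphere W, so the sign is −
Point 3:
  Lat: 2.01′ = 0.033500°; total 34.033500
  S → negative
  Longitude: 113 + 23.3356/60 = 113.388927
  hemisphere W, so the sign is −

1. 24.85528, -179.23117
2. -60.79640, -113.95015
3. -34.03350, -113.38893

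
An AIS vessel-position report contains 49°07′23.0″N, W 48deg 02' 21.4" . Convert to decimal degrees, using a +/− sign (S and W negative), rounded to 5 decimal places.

49.12306, -48.03928

Lat: 49 + 7/60 + 23/3600 = 49.123056
N ⇒ keep positive
Lon: 48° + 2/60 + 21.4/3600 = 48 + 0.033333 + 0.005944 = 48.039278
hemisphere W, so the sign is −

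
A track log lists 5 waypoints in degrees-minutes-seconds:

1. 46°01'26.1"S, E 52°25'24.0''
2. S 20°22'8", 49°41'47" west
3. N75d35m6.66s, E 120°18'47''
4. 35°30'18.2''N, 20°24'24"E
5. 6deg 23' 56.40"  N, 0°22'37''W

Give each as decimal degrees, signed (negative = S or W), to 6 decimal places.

1. -46.023917, 52.423333
2. -20.368889, -49.696389
3. 75.585183, 120.313056
4. 35.505056, 20.406667
5. 6.399000, -0.376944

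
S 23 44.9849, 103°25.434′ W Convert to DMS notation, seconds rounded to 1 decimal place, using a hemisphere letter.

23°44′59.1″ S, 103°25′26.0″ W

φ: fractional minutes 0.98490 × 60 = 59.094″
Longitude: 25.43400′ → 25′ and 0.43400 × 60 = 26.040″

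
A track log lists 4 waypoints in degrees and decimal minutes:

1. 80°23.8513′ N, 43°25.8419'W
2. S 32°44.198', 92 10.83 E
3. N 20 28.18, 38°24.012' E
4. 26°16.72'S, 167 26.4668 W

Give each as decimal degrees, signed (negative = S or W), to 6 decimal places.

1. 80.397522, -43.430698
2. -32.736633, 92.180500
3. 20.469667, 38.400200
4. -26.278667, -167.441113

Point 1:
  Latitude: 80 + 23.8513/60 = 80.3975217
  N ⇒ keep positive
  Lon: 43 + 25.8419/60 = 43.4306983
  hemisphere W, so the sign is −
Point 2:
  Latitude: 44.198′ = 0.736633°; total 32.7366333
  hemisphere S, so the sign is −
  Longitude: 92 + 10.83/60 = 92.1805000
  E ⇒ keep positive
Point 3:
  Latitude: 20 + 28.18/60 = 20.4696667
  N → positive
  λ: 38 + 24.012/60 = 38.4002000
  E → positive
Point 4:
  φ: 26 + 16.72/60 = 26.2786667
  S → negative
  λ: 167 + 26.4668/60 = 167.4411133
  W ⇒ negate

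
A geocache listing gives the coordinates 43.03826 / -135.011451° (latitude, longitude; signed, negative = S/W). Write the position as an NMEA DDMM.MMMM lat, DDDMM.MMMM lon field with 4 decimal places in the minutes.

φ: minutes = (43.038260 − 43) × 60 = 2.295600
Longitude is negative → W; |value| = 135.011451
Lon: 135° + 0.011451 × 60 = 135° 0.687060′

4302.2956,N / 13500.6871,W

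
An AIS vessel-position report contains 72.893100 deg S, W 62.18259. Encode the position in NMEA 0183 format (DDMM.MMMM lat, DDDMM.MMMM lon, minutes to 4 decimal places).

7253.5860,S / 06210.9554,W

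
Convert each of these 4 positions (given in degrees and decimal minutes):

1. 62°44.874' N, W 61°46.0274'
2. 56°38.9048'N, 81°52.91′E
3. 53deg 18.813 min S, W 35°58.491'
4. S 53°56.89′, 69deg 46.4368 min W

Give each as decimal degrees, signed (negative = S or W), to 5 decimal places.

1. 62.74790, -61.76712
2. 56.64841, 81.88183
3. -53.31355, -35.97485
4. -53.94817, -69.77395

Point 1:
  φ: 62 + 44.874/60 = 62.747900
  N → positive
  Lon: 61 + 46.0274/60 = 61.767123
  W → negative
Point 2:
  Latitude: 38.9048′ = 0.648413°; total 56.648413
  N ⇒ keep positive
  Lon: 52.91′ = 0.881833°; total 81.881833
  E ⇒ keep positive
Point 3:
  Latitude: 53 + 18.813/60 = 53.313550
  hemisphere S, so the sign is −
  Longitude: 35 + 58.491/60 = 35.974850
  W ⇒ negate
Point 4:
  φ: 56.89′ = 0.948167°; total 53.948167
  hemisphere S, so the sign is −
  Longitude: 46.4368′ = 0.773947°; total 69.773947
  hemisphere W, so the sign is −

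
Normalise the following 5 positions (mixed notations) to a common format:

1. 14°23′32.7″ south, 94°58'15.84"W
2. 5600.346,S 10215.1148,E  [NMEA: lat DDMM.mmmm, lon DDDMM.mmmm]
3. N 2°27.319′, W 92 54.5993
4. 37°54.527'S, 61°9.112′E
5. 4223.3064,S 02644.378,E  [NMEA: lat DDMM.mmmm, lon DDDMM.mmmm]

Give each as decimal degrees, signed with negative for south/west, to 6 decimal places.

1. -14.392417, -94.971067
2. -56.005767, 102.251913
3. 2.455317, -92.909988
4. -37.908783, 61.151867
5. -42.388440, 26.739633

Point 1:
  Lat: 14 + 23/60 + 32.7/3600 = 14.3924167
  S → negative
  Lon: 94 + 58/60 + 15.84/3600 = 94.9710667
  W → negative
Point 2:
  φ: degrees = first 2 digits = 56, minutes = 0.346; 56 + 0.346/60 = 56.0057667
  hemisphere S, so the sign is −
  Longitude: split at 3 digits → 102° and 15.1148′; 102 + 15.1148/60 = 102.2519133
  E ⇒ keep positive
Point 3:
  Latitude: 2 + 27.319/60 = 2.4553167
  N ⇒ keep positive
  Longitude: 54.5993′ = 0.909988°; total 92.9099883
  hemisphere W, so the sign is −
Point 4:
  Latitude: 37 + 54.527/60 = 37.9087833
  hemisphere S, so the sign is −
  Lon: 61 + 9.112/60 = 61.1518667
  E → positive
Point 5:
  Latitude: split at 2 digits → 42° and 23.3064′; 42 + 23.3064/60 = 42.3884400
  S → negative
  Lon: split at 3 digits → 026° and 44.378′; 26 + 44.378/60 = 26.7396333
  E → positive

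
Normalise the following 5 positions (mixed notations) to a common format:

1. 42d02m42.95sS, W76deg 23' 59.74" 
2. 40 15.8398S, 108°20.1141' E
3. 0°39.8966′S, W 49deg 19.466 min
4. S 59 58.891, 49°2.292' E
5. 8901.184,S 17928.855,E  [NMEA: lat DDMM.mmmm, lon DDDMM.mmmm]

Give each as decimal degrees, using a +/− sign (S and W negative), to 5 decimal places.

1. -42.04526, -76.39993
2. -40.26400, 108.33524
3. -0.66494, -49.32443
4. -59.98152, 49.03820
5. -89.01973, 179.48092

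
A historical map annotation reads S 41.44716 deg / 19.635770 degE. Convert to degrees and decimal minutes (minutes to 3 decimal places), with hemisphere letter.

Lat: minutes = (41.447160 − 41) × 60 = 26.82960
Longitude: fractional part 0.635770 → 38.14620 minutes

41° 26.830′ S, 19° 38.146′ E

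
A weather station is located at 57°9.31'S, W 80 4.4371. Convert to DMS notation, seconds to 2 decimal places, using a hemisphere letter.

57°09′18.60″ S, 80°04′26.23″ W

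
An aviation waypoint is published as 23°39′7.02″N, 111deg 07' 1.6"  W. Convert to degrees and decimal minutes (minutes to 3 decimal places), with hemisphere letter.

23° 39.117′ N, 111° 7.027′ W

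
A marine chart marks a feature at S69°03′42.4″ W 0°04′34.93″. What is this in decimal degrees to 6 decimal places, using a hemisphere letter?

φ: 3′ + 42.4″ = 3.70667′; 69 + 3.70667/60 = 69.0617778
Longitude: 0 + 4/60 + 34.93/3600 = 0.0763694

69.061778° S, 0.076369° W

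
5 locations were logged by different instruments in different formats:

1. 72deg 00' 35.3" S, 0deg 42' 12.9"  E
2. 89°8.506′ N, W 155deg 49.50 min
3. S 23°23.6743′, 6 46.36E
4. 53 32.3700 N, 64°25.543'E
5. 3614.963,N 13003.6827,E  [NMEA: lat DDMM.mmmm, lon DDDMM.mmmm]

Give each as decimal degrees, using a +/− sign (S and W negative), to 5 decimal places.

1. -72.00981, 0.70358
2. 89.14177, -155.82500
3. -23.39457, 6.77267
4. 53.53950, 64.42572
5. 36.24938, 130.06138

Point 1:
  Latitude: 72 + 0/60 + 35.3/3600 = 72.009806
  hemisphere S, so the sign is −
  Longitude: 0 + 42/60 + 12.9/3600 = 0.703583
  E ⇒ keep positive
Point 2:
  Lat: 89 + 8.506/60 = 89.141767
  N ⇒ keep positive
  Longitude: 49.5′ = 0.825000°; total 155.825000
  W → negative
Point 3:
  Lat: 23 + 23.6743/60 = 23.394572
  hemisphere S, so the sign is −
  λ: 46.36′ = 0.772667°; total 6.772667
  E ⇒ keep positive
Point 4:
  Lat: 53 + 32.37/60 = 53.539500
  N → positive
  Longitude: 64 + 25.543/60 = 64.425717
  E → positive
Point 5:
  Lat: degrees = first 2 digits = 36, minutes = 14.963; 36 + 14.963/60 = 36.249383
  N → positive
  Longitude: degrees = first 3 digits = 130, minutes = 3.6827; 130 + 3.6827/60 = 130.061378
  E → positive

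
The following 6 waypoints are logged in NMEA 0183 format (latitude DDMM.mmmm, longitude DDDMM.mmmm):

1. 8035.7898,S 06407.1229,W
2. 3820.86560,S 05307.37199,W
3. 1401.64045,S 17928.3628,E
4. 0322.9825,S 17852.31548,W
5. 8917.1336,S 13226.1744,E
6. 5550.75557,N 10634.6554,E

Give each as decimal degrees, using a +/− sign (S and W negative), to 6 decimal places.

1. -80.596497, -64.118715
2. -38.347760, -53.122867
3. -14.027341, 179.472713
4. -3.383042, -178.871925
5. -89.285560, 132.436240
6. 55.845926, 106.577590

Point 1:
  φ: split at 2 digits → 80° and 35.7898′; 80 + 35.7898/60 = 80.5964967
  S ⇒ negate
  λ: split at 3 digits → 064° and 7.1229′; 64 + 7.1229/60 = 64.1187150
  W → negative
Point 2:
  Latitude: degrees = first 2 digits = 38, minutes = 20.8656; 38 + 20.8656/60 = 38.3477600
  S ⇒ negate
  Longitude: degrees = first 3 digits = 53, minutes = 7.37199; 53 + 7.37199/60 = 53.1228665
  W ⇒ negate
Point 3:
  Lat: split at 2 digits → 14° and 1.64045′; 14 + 1.64045/60 = 14.0273408
  S ⇒ negate
  Lon: split at 3 digits → 179° and 28.3628′; 179 + 28.3628/60 = 179.4727133
  E → positive
Point 4:
  Lat: split at 2 digits → 03° and 22.9825′; 3 + 22.9825/60 = 3.3830417
  S → negative
  λ: split at 3 digits → 178° and 52.31548′; 178 + 52.31548/60 = 178.8719247
  W ⇒ negate
Point 5:
  Lat: split at 2 digits → 89° and 17.1336′; 89 + 17.1336/60 = 89.2855600
  hemisphere S, so the sign is −
  Lon: degrees = first 3 digits = 132, minutes = 26.1744; 132 + 26.1744/60 = 132.4362400
  E → positive
Point 6:
  φ: degrees = first 2 digits = 55, minutes = 50.75557; 55 + 50.75557/60 = 55.8459262
  N ⇒ keep positive
  Longitude: degrees = first 3 digits = 106, minutes = 34.6554; 106 + 34.6554/60 = 106.5775900
  E → positive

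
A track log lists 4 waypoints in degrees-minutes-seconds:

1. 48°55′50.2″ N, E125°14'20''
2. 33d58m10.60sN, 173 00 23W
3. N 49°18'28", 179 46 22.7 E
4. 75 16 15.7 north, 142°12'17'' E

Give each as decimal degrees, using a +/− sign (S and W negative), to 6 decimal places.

Point 1:
  φ: 48 + 55/60 + 50.2/3600 = 48.9306111
  N → positive
  Lon: 14′ + 20″ = 14.33333′; 125 + 14.33333/60 = 125.2388889
  E → positive
Point 2:
  φ: 58′ + 10.6″ = 58.17667′; 33 + 58.17667/60 = 33.9696111
  N ⇒ keep positive
  Lon: 0′ + 23″ = 0.38333′; 173 + 0.38333/60 = 173.0063889
  W ⇒ negate
Point 3:
  Latitude: 49 + 18/60 + 28/3600 = 49.3077778
  N ⇒ keep positive
  Longitude: 179 + 46/60 + 22.7/3600 = 179.7729722
  E ⇒ keep positive
Point 4:
  Lat: 16′ + 15.7″ = 16.26167′; 75 + 16.26167/60 = 75.2710278
  N → positive
  Longitude: 12′ + 17″ = 12.28333′; 142 + 12.28333/60 = 142.2047222
  E → positive

1. 48.930611, 125.238889
2. 33.969611, -173.006389
3. 49.307778, 179.772972
4. 75.271028, 142.204722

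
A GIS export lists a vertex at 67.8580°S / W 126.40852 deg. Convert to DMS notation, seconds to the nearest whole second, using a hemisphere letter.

Latitude: 0.858000 × 60 = 51.48000′ → 51′, remainder × 60 = 28.80″
Longitude: 0.408520 × 60 = 24.51120′ → 24′, remainder × 60 = 30.67″

67°51′29″ S, 126°24′31″ W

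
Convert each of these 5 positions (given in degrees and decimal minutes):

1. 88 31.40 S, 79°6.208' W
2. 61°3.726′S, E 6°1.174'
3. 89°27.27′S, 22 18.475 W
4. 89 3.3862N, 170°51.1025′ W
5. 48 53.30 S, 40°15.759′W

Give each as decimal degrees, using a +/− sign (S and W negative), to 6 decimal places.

1. -88.523333, -79.103467
2. -61.062100, 6.019567
3. -89.454500, -22.307917
4. 89.056437, -170.851708
5. -48.888333, -40.262650

Point 1:
  Latitude: 88 + 31.4/60 = 88.5233333
  hemisphere S, so the sign is −
  Longitude: 6.208′ = 0.103467°; total 79.1034667
  W → negative
Point 2:
  φ: 61 + 3.726/60 = 61.0621000
  hemisphere S, so the sign is −
  λ: 1.174′ = 0.019567°; total 6.0195667
  E ⇒ keep positive
Point 3:
  φ: 27.27′ = 0.454500°; total 89.4545000
  S → negative
  Lon: 22 + 18.475/60 = 22.3079167
  W → negative
Point 4:
  φ: 89 + 3.3862/60 = 89.0564367
  N → positive
  Longitude: 170 + 51.1025/60 = 170.8517083
  W → negative
Point 5:
  Lat: 53.3′ = 0.888333°; total 48.8883333
  hemisphere S, so the sign is −
  λ: 15.759′ = 0.262650°; total 40.2626500
  hemisphere W, so the sign is −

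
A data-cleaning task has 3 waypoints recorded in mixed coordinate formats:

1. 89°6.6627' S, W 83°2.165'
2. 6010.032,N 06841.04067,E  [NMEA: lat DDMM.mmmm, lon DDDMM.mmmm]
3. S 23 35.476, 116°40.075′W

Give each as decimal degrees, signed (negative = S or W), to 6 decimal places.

Point 1:
  Latitude: 89 + 6.6627/60 = 89.1110450
  hemisphere S, so the sign is −
  Longitude: 2.165′ = 0.036083°; total 83.0360833
  W ⇒ negate
Point 2:
  Latitude: split at 2 digits → 60° and 10.032′; 60 + 10.032/60 = 60.1672000
  N ⇒ keep positive
  Lon: split at 3 digits → 068° and 41.04067′; 68 + 41.04067/60 = 68.6840112
  E → positive
Point 3:
  Latitude: 23 + 35.476/60 = 23.5912667
  S ⇒ negate
  Longitude: 116 + 40.075/60 = 116.6679167
  W → negative

1. -89.111045, -83.036083
2. 60.167200, 68.684011
3. -23.591267, -116.667917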